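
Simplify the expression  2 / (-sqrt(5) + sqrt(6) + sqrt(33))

Group as (sqrt(6) + sqrt(33)) - sqrt(5); multiply by (sqrt(6) + sqrt(33)) + sqrt(5), then rationalise the remaining surd.

(-16*sqrt(6) - 3*sqrt(110) + 17*sqrt(5) + 11*sqrt(33))/91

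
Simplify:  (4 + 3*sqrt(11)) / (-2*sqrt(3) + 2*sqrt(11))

(4*sqrt(3) + 4*sqrt(11) + 3*sqrt(33) + 33)/16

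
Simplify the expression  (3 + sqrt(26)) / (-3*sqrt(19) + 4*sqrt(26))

Multiply numerator and denominator by 3*sqrt(19) + 4*sqrt(26).
Denominator becomes 245; numerator becomes 9*sqrt(19) + 12*sqrt(26) + 3*sqrt(494) + 104.

(9*sqrt(19) + 12*sqrt(26) + 3*sqrt(494) + 104)/245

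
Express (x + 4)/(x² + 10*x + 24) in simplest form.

1/(x + 6)

Factor: x² + 10*x + 24 = (x + 4)·(x + 6)
Cancel the common factor (x + 4).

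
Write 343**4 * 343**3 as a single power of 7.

7**21

343**4 = 7**12; 343**3 = 7**9
Combine exponents: 7**21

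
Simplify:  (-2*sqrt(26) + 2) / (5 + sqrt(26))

Multiply numerator and denominator by -sqrt(26) + 5.
Denominator becomes -1; numerator becomes -12*sqrt(26) + 62.

-62 + 12*sqrt(26)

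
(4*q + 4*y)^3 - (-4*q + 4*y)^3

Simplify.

Only the odd-power cross terms survive.

128*q*(q^2 + 3*y^2)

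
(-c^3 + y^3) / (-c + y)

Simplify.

c^2 + c*y + y^2

Factor as (a-b)(a^2+ab+b^2) with a=y, b=c.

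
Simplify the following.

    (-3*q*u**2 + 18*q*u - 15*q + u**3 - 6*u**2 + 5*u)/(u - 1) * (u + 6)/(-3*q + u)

u**2 + u - 30

Factor: -3*q*u**2 + 18*q*u - 15*q + u**3 - 6*u**2 + 5*u = (u - 5)*(u - 1)*(-3*q + u)
Cancel the common factors (u - 1), (-3*q + u).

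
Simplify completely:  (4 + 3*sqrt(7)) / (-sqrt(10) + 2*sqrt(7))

Multiply numerator and denominator by sqrt(10) + 2*sqrt(7).
Denominator becomes 18; numerator becomes 4*sqrt(10) + 8*sqrt(7) + 3*sqrt(70) + 42.

(4*sqrt(10) + 8*sqrt(7) + 3*sqrt(70) + 42)/18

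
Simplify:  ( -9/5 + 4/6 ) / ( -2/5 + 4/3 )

Numerator: -9/5 + 4/6 = -17/15
Denominator: -2/5 + 4/3 = 14/15
Divide: (-17/15) · (15/14) = -17/14

-17/14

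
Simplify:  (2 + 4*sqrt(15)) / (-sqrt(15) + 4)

68 + 18*sqrt(15)

Multiply numerator and denominator by sqrt(15) + 4.
Denominator becomes 1; numerator becomes 68 + 18*sqrt(15).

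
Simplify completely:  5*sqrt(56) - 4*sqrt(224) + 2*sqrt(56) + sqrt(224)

5*sqrt(56) = 10*sqrt(14); 4*sqrt(224) = 16*sqrt(14); 2*sqrt(56) = 4*sqrt(14); sqrt(224) = 4*sqrt(14)
Combine: (10 - 16 + 4 + 4)·sqrt(14) = 2*sqrt(14)

2*sqrt(14)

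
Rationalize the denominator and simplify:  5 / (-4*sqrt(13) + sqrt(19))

Multiply numerator and denominator by sqrt(19) + 4*sqrt(13).
Denominator becomes -189; numerator becomes 5*sqrt(19) + 20*sqrt(13).

(-20*sqrt(13) - 5*sqrt(19))/189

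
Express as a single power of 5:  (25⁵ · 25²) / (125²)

25⁵ = 5^10; 25² = 5^4; 125² = 5^6
Combine exponents: 5^8

5^8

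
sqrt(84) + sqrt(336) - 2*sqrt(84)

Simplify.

2*sqrt(21)

sqrt(84) = 2*sqrt(21); sqrt(336) = 4*sqrt(21); 2*sqrt(84) = 4*sqrt(21)
Combine: (2 + 4 - 4)·sqrt(21) = 2*sqrt(21)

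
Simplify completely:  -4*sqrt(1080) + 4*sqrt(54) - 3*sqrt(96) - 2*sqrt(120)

-28*sqrt(30)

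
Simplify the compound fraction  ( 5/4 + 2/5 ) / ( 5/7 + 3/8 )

462/305

Numerator: 5/4 + 2/5 = 33/20
Denominator: 5/7 + 3/8 = 61/56
Divide: (33/20) · (56/61) = 462/305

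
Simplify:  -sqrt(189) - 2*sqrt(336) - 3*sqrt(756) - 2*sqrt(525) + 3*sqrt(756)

sqrt(189) = 3*sqrt(21); 2*sqrt(336) = 8*sqrt(21); 3*sqrt(756) = 18*sqrt(21); 2*sqrt(525) = 10*sqrt(21); 3*sqrt(756) = 18*sqrt(21)
Combine: (-3 - 8 - 18 - 10 + 18)·sqrt(21) = -21*sqrt(21)

-21*sqrt(21)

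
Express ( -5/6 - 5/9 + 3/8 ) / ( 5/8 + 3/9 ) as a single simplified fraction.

Numerator: -5/6 - 5/9 + 3/8 = -73/72
Denominator: 5/8 + 3/9 = 23/24
Divide: (-73/72) · (24/23) = -73/69

-73/69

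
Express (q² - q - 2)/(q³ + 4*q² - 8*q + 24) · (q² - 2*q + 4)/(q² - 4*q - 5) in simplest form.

(q - 2)/(q² + q - 30)

Factor: q² - q - 2 = (q - 2)·(q + 1);  q³ + 4*q² - 8*q + 24 = (q + 6)·(q² - 2*q + 4);  q² - 4*q - 5 = (q - 5)·(q + 1)
Cancel the common factors (q² - 2*q + 4), (q + 1).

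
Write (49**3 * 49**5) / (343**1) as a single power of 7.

7**13

49**3 = 7**6; 49**5 = 7**10; 343**1 = 7**3
Combine exponents: 7**13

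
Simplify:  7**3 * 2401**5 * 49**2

7**3 = 7**3; 2401**5 = 7**20; 49**2 = 7**4
Combine exponents: 7**27

7**27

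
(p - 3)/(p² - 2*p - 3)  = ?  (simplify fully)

Factor: p² - 2*p - 3 = (p + 1)·(p - 3)
Cancel the common factor (p - 3).

1/(p + 1)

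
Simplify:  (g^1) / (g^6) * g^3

g^(-2)

Quotient: (g^-5)
Multiply by g^3: add exponents.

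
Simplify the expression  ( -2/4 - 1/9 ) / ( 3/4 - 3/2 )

22/27

Numerator: -2/4 - 1/9 = -11/18
Denominator: 3/4 - 3/2 = -3/4
Divide: (-11/18) · (-4/3) = 22/27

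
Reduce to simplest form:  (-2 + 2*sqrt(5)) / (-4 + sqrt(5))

Multiply numerator and denominator by -4 - sqrt(5).
Denominator becomes 11; numerator becomes -6*sqrt(5) - 2.

(-6*sqrt(5) - 2)/11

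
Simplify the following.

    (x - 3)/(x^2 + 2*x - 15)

1/(x + 5)

Factor: x^2 + 2*x - 15 = (x + 5)*(x - 3)
Cancel the common factor (x - 3).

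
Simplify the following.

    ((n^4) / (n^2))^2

n^4

Inside the bracket: n^2
Raise to the power 2: n^4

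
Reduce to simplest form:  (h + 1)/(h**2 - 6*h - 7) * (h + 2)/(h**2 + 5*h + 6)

1/(h**2 - 4*h - 21)

Factor: h**2 - 6*h - 7 = (h - 7)*(h + 1);  h**2 + 5*h + 6 = (h + 2)*(h + 3)
Cancel the common factors (h + 2), (h + 1).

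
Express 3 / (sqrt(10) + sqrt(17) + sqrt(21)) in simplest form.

(-3*sqrt(3570) + 9*sqrt(21) + 21*sqrt(17) + 42*sqrt(10))/322

Group as (sqrt(10) + sqrt(21)) + sqrt(17); multiply by (sqrt(10) + sqrt(21)) - sqrt(17), then rationalise the remaining surd.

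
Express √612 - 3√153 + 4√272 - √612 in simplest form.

√612 = 6*√17; 3√153 = 9*√17; 4√272 = 16*√17; √612 = 6*√17
Combine: (6 - 9 + 16 - 6)·√17 = 7*√17

7*√17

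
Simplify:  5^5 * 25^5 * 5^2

5^17

5^5 = 5^5; 25^5 = 5^10; 5^2 = 5^2
Combine exponents: 5^17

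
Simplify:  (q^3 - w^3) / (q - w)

Apply the difference-of-cubes factorisation and cancel (q - w).

q^2 + q*w + w^2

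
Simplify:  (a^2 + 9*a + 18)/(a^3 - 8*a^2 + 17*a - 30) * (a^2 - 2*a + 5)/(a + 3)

Factor: a^2 + 9*a + 18 = (a + 6)*(a + 3);  a^3 - 8*a^2 + 17*a - 30 = (a - 6)*(a^2 - 2*a + 5)
Cancel the common factors (a^2 - 2*a + 5), (a + 3).

(a + 6)/(a - 6)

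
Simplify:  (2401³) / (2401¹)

7^8

2401³ = 7^12; 2401¹ = 7^4
Combine exponents: 7^8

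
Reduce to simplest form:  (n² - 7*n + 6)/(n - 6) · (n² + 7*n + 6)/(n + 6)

n² - 1

Factor: n² - 7*n + 6 = (n - 1)·(n - 6);  n² + 7*n + 6 = (n + 6)·(n + 1)
Cancel the common factors (n - 6), (n + 6).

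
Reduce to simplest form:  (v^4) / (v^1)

v^3

Quotient: v^3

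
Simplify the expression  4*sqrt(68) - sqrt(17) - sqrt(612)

4*sqrt(68) = 8*sqrt(17); sqrt(17) = sqrt(17); sqrt(612) = 6*sqrt(17)
Combine: (8 - 1 - 6)·sqrt(17) = sqrt(17)

sqrt(17)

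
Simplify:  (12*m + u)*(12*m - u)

Difference of squares with P = 12*m, Q = u.

144*m^2 - u^2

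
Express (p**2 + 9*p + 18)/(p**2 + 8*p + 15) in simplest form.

(p + 6)/(p + 5)

Factor: p**2 + 9*p + 18 = (p + 6)*(p + 3);  p**2 + 8*p + 15 = (p + 3)*(p + 5)
Cancel the common factor (p + 3).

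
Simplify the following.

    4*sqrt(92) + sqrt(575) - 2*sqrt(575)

3*sqrt(23)

4*sqrt(92) = 8*sqrt(23); sqrt(575) = 5*sqrt(23); 2*sqrt(575) = 10*sqrt(23)
Combine: (8 + 5 - 10)·sqrt(23) = 3*sqrt(23)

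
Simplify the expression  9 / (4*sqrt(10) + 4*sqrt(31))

(-3*sqrt(10) + 3*sqrt(31))/28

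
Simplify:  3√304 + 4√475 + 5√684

62*√19

3√304 = 12*√19; 4√475 = 20*√19; 5√684 = 30*√19
Combine: (12 + 20 + 30)·√19 = 62*√19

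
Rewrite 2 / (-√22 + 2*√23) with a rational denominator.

Multiply numerator and denominator by √22 + 2*√23.
Denominator becomes 70; numerator becomes 2*√22 + 4*√23.

(√22 + 2*√23)/35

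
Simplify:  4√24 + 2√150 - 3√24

4√24 = 8*√6; 2√150 = 10*√6; 3√24 = 6*√6
Combine: (8 + 10 - 6)·√6 = 12*√6

12*√6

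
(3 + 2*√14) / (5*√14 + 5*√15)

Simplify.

(-28 - 3*√14 + 3*√15 + 2*√210)/5

Multiply numerator and denominator by -5*√15 + 5*√14.
Denominator becomes -25; numerator becomes -10*√210 - 15*√15 + 15*√14 + 140.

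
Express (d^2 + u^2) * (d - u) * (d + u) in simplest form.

Telescope via difference of squares: (d+u)(d-u) = d^2 - u^2, then repeat with the next factor.

d^4 - u^4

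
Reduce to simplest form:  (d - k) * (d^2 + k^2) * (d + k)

d^4 - k^4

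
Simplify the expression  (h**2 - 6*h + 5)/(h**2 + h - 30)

Factor: h**2 - 6*h + 5 = (h - 5)*(h - 1);  h**2 + h - 30 = (h + 6)*(h - 5)
Cancel the common factor (h - 5).

(h - 1)/(h + 6)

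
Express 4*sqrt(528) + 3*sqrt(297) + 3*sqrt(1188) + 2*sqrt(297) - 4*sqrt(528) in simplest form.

4*sqrt(528) = 16*sqrt(33); 3*sqrt(297) = 9*sqrt(33); 3*sqrt(1188) = 18*sqrt(33); 2*sqrt(297) = 6*sqrt(33); 4*sqrt(528) = 16*sqrt(33)
Combine: (16 + 9 + 18 + 6 - 16)·sqrt(33) = 33*sqrt(33)

33*sqrt(33)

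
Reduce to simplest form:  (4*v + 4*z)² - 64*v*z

16*(v - z)²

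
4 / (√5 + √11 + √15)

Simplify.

(-40*√33 + 4*√15 + 36*√11 + 84*√5)/219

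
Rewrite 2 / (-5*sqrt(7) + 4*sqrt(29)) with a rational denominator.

Multiply numerator and denominator by 5*sqrt(7) + 4*sqrt(29).
Denominator becomes 289; numerator becomes 10*sqrt(7) + 8*sqrt(29).

(10*sqrt(7) + 8*sqrt(29))/289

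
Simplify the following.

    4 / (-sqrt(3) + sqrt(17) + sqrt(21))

Group as (sqrt(17) + sqrt(21)) - sqrt(3); multiply by (sqrt(17) + sqrt(21)) + sqrt(3), then rationalise the remaining surd.

(-140*sqrt(3) - 4*sqrt(21) + 28*sqrt(17) + 24*sqrt(119))/203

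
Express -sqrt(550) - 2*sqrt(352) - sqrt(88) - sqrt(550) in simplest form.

sqrt(550) = 5*sqrt(22); 2*sqrt(352) = 8*sqrt(22); sqrt(88) = 2*sqrt(22); sqrt(550) = 5*sqrt(22)
Combine: (-5 - 8 - 2 - 5)·sqrt(22) = -20*sqrt(22)

-20*sqrt(22)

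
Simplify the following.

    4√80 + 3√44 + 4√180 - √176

4√80 = 16*√5; 3√44 = 6*√11; 4√180 = 24*√5; √176 = 4*√11

2*√11 + 40*√5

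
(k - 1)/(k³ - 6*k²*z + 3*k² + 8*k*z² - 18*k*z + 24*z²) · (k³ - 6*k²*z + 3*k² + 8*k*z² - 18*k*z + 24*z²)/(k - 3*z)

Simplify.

(-k + 1)/(-k + 3*z)

Factor: k³ - 6*k²*z + 3*k² + 8*k*z² - 18*k*z + 24*z² = (k - 2*z)·(k + 3)·(k - 4*z);  k³ - 6*k²*z + 3*k² + 8*k*z² - 18*k*z + 24*z² = (k - 4*z)·(k + 3)·(k - 2*z)
Cancel the common factors (k + 3), (k - 4*z), (k - 2*z).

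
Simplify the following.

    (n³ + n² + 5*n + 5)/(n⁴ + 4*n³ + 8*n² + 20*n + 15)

Factor: n³ + n² + 5*n + 5 = (n² + 5)·(n + 1);  n⁴ + 4*n³ + 8*n² + 20*n + 15 = (n² + 5)·(n + 1)·(n + 3)
Cancel the common factors (n² + 5), (n + 1).

1/(n + 3)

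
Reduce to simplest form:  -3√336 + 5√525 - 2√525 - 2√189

-3*√21

3√336 = 12*√21; 5√525 = 25*√21; 2√525 = 10*√21; 2√189 = 6*√21
Combine: (-12 + 25 - 10 - 6)·√21 = -3*√21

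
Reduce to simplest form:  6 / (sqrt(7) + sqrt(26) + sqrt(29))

Group as (sqrt(26) + sqrt(29)) + sqrt(7); multiply by (sqrt(26) + sqrt(29)) - sqrt(7), then rationalise the remaining surd.

(-3*sqrt(5278) + 6*sqrt(29) + 15*sqrt(26) + 72*sqrt(7))/178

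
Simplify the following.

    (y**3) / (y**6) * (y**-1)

Quotient: (y**-3)
Multiply by (y**-1): add exponents.

y**(-4)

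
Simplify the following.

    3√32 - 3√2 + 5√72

3√32 = 12*√2; 3√2 = 3*√2; 5√72 = 30*√2
Combine: (12 - 3 + 30)·√2 = 39*√2

39*√2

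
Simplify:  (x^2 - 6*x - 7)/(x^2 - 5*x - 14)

Factor: x^2 - 6*x - 7 = (x + 1)*(x - 7);  x^2 - 5*x - 14 = (x - 7)*(x + 2)
Cancel the common factor (x - 7).

(x + 1)/(x + 2)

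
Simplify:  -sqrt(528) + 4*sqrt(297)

8*sqrt(33)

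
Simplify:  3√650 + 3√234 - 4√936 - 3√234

-9*√26

3√650 = 15*√26; 3√234 = 9*√26; 4√936 = 24*√26; 3√234 = 9*√26
Combine: (15 + 9 - 24 - 9)·√26 = -9*√26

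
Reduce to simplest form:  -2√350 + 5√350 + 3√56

21*√14

2√350 = 10*√14; 5√350 = 25*√14; 3√56 = 6*√14
Combine: (-10 + 25 + 6)·√14 = 21*√14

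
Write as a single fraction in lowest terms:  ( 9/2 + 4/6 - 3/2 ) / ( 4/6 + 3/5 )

Numerator: 9/2 + 4/6 - 3/2 = 11/3
Denominator: 4/6 + 3/5 = 19/15
Divide: (11/3) · (15/19) = 55/19

55/19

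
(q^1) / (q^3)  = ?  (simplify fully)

Quotient: (q^-2)

q^(-2)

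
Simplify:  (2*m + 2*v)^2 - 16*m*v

4*(m - v)^2

Expanding gives 4*m^2 - 8*m*v + 4*v^2, a perfect square.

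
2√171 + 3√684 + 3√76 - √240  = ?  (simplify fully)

-4*√15 + 30*√19

2√171 = 6*√19; 3√684 = 18*√19; 3√76 = 6*√19; √240 = 4*√15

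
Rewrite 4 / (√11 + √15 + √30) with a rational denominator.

(-30*√22 - 4*√30 + 26*√15 + 34*√11)/161

Group as (√11 + √15) + √30; multiply by (√11 + √15) - √30, then rationalise the remaining surd.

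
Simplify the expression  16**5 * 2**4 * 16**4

16**5 = 2**20; 2**4 = 2**4; 16**4 = 2**16
Combine exponents: 2**40

2**40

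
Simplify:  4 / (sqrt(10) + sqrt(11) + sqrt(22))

Group as (sqrt(10) + sqrt(22)) + sqrt(11); multiply by (sqrt(10) + sqrt(22)) - sqrt(11), then rationalise the remaining surd.

(-176*sqrt(5) - 4*sqrt(22) + 84*sqrt(11) + 92*sqrt(10))/439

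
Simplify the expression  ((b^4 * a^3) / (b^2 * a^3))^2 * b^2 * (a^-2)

b^6/a^2

Inside the bracket: b^2
Raise to the power 2: b^4
Multiply by b^2 * (a^-2): add exponents.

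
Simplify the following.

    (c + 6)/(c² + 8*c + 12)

Factor: c² + 8*c + 12 = (c + 6)·(c + 2)
Cancel the common factor (c + 6).

1/(c + 2)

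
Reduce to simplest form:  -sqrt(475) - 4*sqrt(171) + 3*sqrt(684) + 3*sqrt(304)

13*sqrt(19)

sqrt(475) = 5*sqrt(19); 4*sqrt(171) = 12*sqrt(19); 3*sqrt(684) = 18*sqrt(19); 3*sqrt(304) = 12*sqrt(19)
Combine: (-5 - 12 + 18 + 12)·sqrt(19) = 13*sqrt(19)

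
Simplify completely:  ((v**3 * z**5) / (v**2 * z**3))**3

v**3*z**6

Inside the bracket: v**1 * z**2
Raise to the power 3: v**3 * z**6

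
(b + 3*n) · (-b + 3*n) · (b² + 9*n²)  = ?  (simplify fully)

-b⁴ + 81*n⁴

Pair the conjugate factors: ((3*n)+b)((3*n)-b) = -b² + 9*n², then repeat with the next factor.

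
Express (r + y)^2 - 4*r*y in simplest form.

Expand the square and combine the 4*r*y term.

(r - y)^2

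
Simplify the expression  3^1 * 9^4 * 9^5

3^19

3^1 = 3^1; 9^4 = 3^8; 9^5 = 3^10
Combine exponents: 3^19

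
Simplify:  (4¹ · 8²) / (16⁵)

4¹ = 2^2; 8² = 2^6; 16⁵ = 2^20
Combine exponents: 2^(-12)

2^(-12)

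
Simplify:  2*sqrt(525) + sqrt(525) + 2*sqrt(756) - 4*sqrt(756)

2*sqrt(525) = 10*sqrt(21); sqrt(525) = 5*sqrt(21); 2*sqrt(756) = 12*sqrt(21); 4*sqrt(756) = 24*sqrt(21)

3*sqrt(21)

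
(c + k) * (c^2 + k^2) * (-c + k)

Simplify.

Telescope via difference of squares: (k+c)(k-c) = -c^2 + k^2, then repeat with the next factor.

-c^4 + k^4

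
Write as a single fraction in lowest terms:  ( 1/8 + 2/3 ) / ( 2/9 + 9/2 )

57/340

Numerator: 1/8 + 2/3 = 19/24
Denominator: 2/9 + 9/2 = 85/18
Divide: (19/24) · (18/85) = 57/340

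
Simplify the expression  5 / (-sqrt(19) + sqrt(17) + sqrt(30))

(-70*sqrt(19) + 15*sqrt(30) + 80*sqrt(17) + 5*sqrt(9690))/628

Group as (sqrt(17) + sqrt(30)) - sqrt(19); multiply by (sqrt(17) + sqrt(30)) + sqrt(19), then rationalise the remaining surd.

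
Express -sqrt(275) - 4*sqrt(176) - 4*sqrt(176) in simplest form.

sqrt(275) = 5*sqrt(11); 4*sqrt(176) = 16*sqrt(11); 4*sqrt(176) = 16*sqrt(11)
Combine: (-5 - 16 - 16)·sqrt(11) = -37*sqrt(11)

-37*sqrt(11)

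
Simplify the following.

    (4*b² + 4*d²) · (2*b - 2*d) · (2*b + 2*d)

Pair the conjugate factors: ((2*b)+(2*d))((2*b)-(2*d)) = 4*b² - 4*d², then repeat with the next factor.

16*b⁴ - 16*d⁴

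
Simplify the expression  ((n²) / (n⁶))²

Inside the bracket: (n^-4)
Raise to the power 2: (n^-8)

n^(-8)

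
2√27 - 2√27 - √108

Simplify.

2√27 = 6*√3; 2√27 = 6*√3; √108 = 6*√3
Combine: (6 - 6 - 6)·√3 = -6*√3

-6*√3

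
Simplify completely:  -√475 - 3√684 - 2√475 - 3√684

-51*√19

√475 = 5*√19; 3√684 = 18*√19; 2√475 = 10*√19; 3√684 = 18*√19
Combine: (-5 - 18 - 10 - 18)·√19 = -51*√19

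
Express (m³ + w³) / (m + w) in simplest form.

Factor as (a+b)(a^2-ab+b^2) with a=w, b=m.

m² - m*w + w²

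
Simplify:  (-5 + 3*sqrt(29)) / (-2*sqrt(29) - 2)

(-23 + 2*sqrt(29))/14

Multiply numerator and denominator by -2 + 2*sqrt(29).
Denominator becomes -112; numerator becomes -16*sqrt(29) + 184.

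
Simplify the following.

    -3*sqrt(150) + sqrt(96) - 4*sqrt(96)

-27*sqrt(6)

3*sqrt(150) = 15*sqrt(6); sqrt(96) = 4*sqrt(6); 4*sqrt(96) = 16*sqrt(6)
Combine: (-15 + 4 - 16)·sqrt(6) = -27*sqrt(6)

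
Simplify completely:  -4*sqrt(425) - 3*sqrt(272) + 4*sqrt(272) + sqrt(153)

-13*sqrt(17)

4*sqrt(425) = 20*sqrt(17); 3*sqrt(272) = 12*sqrt(17); 4*sqrt(272) = 16*sqrt(17); sqrt(153) = 3*sqrt(17)
Combine: (-20 - 12 + 16 + 3)·sqrt(17) = -13*sqrt(17)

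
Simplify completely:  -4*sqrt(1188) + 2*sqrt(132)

-20*sqrt(33)

4*sqrt(1188) = 24*sqrt(33); 2*sqrt(132) = 4*sqrt(33)
Combine: (-24 + 4)·sqrt(33) = -20*sqrt(33)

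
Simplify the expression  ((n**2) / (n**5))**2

Inside the bracket: (n**-3)
Raise to the power 2: (n**-6)

n**(-6)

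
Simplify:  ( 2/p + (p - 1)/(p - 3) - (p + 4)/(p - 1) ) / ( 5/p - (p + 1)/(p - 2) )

(p³ - 7*p² + 4*p + 12)/(p⁴ - 8*p³ + 29*p² - 52*p + 30)

Numerator: 2/p + (p - 1)/(p - 3) - (p + 4)/(p - 1) = (-p² + 5*p + 6)/(p³ - 4*p² + 3*p)
Denominator: 5/p - (p + 1)/(p - 2) = (-p² + 4*p - 10)/(p² - 2*p)
Divide: ((-p² + 5*p + 6)/(p³ - 4*p² + 3*p)) · ((p² - 2*p)/(-p² + 4*p - 10)) = (p³ - 7*p² + 4*p + 12)/(p⁴ - 8*p³ + 29*p² - 52*p + 30)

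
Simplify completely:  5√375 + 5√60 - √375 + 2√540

42*√15

5√375 = 25*√15; 5√60 = 10*√15; √375 = 5*√15; 2√540 = 12*√15
Combine: (25 + 10 - 5 + 12)·√15 = 42*√15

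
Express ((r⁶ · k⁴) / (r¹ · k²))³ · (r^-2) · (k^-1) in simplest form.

k⁵*r^13

Inside the bracket: r⁵ · k²
Raise to the power 3: r^15 · k⁶
Multiply by (r^-2) · (k^-1): add exponents.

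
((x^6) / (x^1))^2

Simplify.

Inside the bracket: x^5
Raise to the power 2: x^10

x^10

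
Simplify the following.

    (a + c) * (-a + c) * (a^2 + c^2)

-a^4 + c^4

Telescope via difference of squares: (c+a)(c-a) = -a^2 + c^2, then repeat with the next factor.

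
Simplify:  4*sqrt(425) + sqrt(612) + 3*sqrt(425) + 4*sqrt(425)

4*sqrt(425) = 20*sqrt(17); sqrt(612) = 6*sqrt(17); 3*sqrt(425) = 15*sqrt(17); 4*sqrt(425) = 20*sqrt(17)
Combine: (20 + 6 + 15 + 20)·sqrt(17) = 61*sqrt(17)

61*sqrt(17)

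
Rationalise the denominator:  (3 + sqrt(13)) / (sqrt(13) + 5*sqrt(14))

(-13 - 3*sqrt(13) + 15*sqrt(14) + 5*sqrt(182))/337

Multiply numerator and denominator by -5*sqrt(14) + sqrt(13).
Denominator becomes -337; numerator becomes -5*sqrt(182) - 15*sqrt(14) + 3*sqrt(13) + 13.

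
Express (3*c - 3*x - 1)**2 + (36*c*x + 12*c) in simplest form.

Expanding gives 9*c**2 + 18*c*x + 6*c + 9*x**2 + 6*x + 1, a perfect square.

(3*c + 3*x + 1)**2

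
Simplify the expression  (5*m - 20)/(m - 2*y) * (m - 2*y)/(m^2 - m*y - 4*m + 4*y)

-5/(-m + y)

Factor: 5*m - 20 = 5*(m - 4);  m^2 - m*y - 4*m + 4*y = (m - y)*(m - 4)
Cancel the common factors (m - 2*y), (m - 4).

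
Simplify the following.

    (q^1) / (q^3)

Quotient: (q^-2)

q^(-2)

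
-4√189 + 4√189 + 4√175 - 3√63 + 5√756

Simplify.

4√189 = 12*√21; 4√189 = 12*√21; 4√175 = 20*√7; 3√63 = 9*√7; 5√756 = 30*√21

11*√7 + 30*√21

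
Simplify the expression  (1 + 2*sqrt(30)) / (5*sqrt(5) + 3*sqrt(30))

(-50*sqrt(6) - 5*sqrt(5) + 3*sqrt(30) + 180)/145

Multiply numerator and denominator by -5*sqrt(5) + 3*sqrt(30).
Denominator becomes 145; numerator becomes -50*sqrt(6) - 5*sqrt(5) + 3*sqrt(30) + 180.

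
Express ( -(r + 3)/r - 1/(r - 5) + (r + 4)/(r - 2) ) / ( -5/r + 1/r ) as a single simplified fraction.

Numerator: -(r + 3)/r - 1/(r - 5) + (r + 4)/(r - 2) = (2*r**2 - 7*r - 30)/(r**3 - 7*r**2 + 10*r)
Denominator: -5/r + 1/r = -4/r
Divide: ((2*r**2 - 7*r - 30)/(r**3 - 7*r**2 + 10*r)) · (-r/4) = (-2*r**2 + 7*r + 30)/(4*r**2 - 28*r + 40)

(-2*r**2 + 7*r + 30)/(4*r**2 - 28*r + 40)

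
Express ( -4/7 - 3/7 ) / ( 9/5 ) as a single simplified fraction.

Numerator: -4/7 - 3/7 = -1
Denominator: 9/5 = 9/5
Divide: (-1) · (5/9) = -5/9

-5/9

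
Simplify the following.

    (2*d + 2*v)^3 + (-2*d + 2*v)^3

16*v*(3*d^2 + v^2)

Binomially expand both and collect terms in (2*v), (2*d).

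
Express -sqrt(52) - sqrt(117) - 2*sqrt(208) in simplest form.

-13*sqrt(13)

sqrt(52) = 2*sqrt(13); sqrt(117) = 3*sqrt(13); 2*sqrt(208) = 8*sqrt(13)
Combine: (-2 - 3 - 8)·sqrt(13) = -13*sqrt(13)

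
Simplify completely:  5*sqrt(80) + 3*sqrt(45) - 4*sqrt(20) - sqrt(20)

19*sqrt(5)

5*sqrt(80) = 20*sqrt(5); 3*sqrt(45) = 9*sqrt(5); 4*sqrt(20) = 8*sqrt(5); sqrt(20) = 2*sqrt(5)
Combine: (20 + 9 - 8 - 2)·sqrt(5) = 19*sqrt(5)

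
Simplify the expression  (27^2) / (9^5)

27^2 = 3^6; 9^5 = 3^10
Combine exponents: 3^(-4)

3^(-4)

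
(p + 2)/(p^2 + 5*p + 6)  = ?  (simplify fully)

1/(p + 3)

Factor: p^2 + 5*p + 6 = (p + 3)*(p + 2)
Cancel the common factor (p + 2).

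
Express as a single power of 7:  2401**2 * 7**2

7**10

2401**2 = 7**8; 7**2 = 7**2
Combine exponents: 7**10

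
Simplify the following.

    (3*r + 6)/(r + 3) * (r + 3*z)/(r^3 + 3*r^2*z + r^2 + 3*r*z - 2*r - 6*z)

Factor: 3*r + 6 = 3*(r + 2);  r^3 + 3*r^2*z + r^2 + 3*r*z - 2*r - 6*z = (r + 3*z)*(r - 1)*(r + 2)
Cancel the common factors (r + 2), (r + 3*z).

3/(r^2 + 2*r - 3)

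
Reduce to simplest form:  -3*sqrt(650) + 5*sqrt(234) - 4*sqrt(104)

3*sqrt(650) = 15*sqrt(26); 5*sqrt(234) = 15*sqrt(26); 4*sqrt(104) = 8*sqrt(26)
Combine: (-15 + 15 - 8)·sqrt(26) = -8*sqrt(26)

-8*sqrt(26)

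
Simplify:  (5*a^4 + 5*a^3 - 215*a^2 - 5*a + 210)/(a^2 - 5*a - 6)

Factor: 5*a^4 + 5*a^3 - 215*a^2 - 5*a + 210 = 5*(a + 1)*(a - 6)*(a + 7)*(a - 1);  a^2 - 5*a - 6 = (a + 1)*(a - 6)
Cancel the common factors (a - 6), (a + 1).

5*a^2 + 30*a - 35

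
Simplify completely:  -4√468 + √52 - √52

4√468 = 24*√13; √52 = 2*√13; √52 = 2*√13
Combine: (-24 + 2 - 2)·√13 = -24*√13

-24*√13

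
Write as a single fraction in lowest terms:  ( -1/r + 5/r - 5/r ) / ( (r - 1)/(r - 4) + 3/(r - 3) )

Numerator: -1/r + 5/r - 5/r = -1/r
Denominator: (r - 1)/(r - 4) + 3/(r - 3) = (r² - r - 9)/(r² - 7*r + 12)
Divide: (-1/r) · ((r² - 7*r + 12)/(r² - r - 9)) = (-r² + 7*r - 12)/(r³ - r² - 9*r)

(-r² + 7*r - 12)/(r³ - r² - 9*r)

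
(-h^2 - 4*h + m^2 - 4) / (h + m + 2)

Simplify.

Factor m^2 - (h + 2)^2 and cancel (h + m + 2).

-h + m - 2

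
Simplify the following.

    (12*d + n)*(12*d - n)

144*d**2 - n**2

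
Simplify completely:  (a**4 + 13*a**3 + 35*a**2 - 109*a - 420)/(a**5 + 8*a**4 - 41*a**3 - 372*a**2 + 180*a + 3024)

Factor: a**4 + 13*a**3 + 35*a**2 - 109*a - 420 = (a + 4)*(a + 7)*(a + 5)*(a - 3);  a**5 + 8*a**4 - 41*a**3 - 372*a**2 + 180*a + 3024 = (a - 6)*(a + 7)*(a + 4)*(a - 3)*(a + 6)
Cancel the common factors (a + 4), (a - 3), (a + 7).

(a + 5)/(a**2 - 36)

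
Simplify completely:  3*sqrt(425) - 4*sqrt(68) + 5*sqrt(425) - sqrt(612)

26*sqrt(17)

3*sqrt(425) = 15*sqrt(17); 4*sqrt(68) = 8*sqrt(17); 5*sqrt(425) = 25*sqrt(17); sqrt(612) = 6*sqrt(17)
Combine: (15 - 8 + 25 - 6)·sqrt(17) = 26*sqrt(17)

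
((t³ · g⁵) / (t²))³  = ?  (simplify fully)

Inside the bracket: t¹ · g⁵
Raise to the power 3: t³ · g^15

g^15*t³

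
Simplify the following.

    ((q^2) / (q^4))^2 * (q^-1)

Inside the bracket: (q^-2)
Raise to the power 2: (q^-4)
Multiply by (q^-1): add exponents.

q^(-5)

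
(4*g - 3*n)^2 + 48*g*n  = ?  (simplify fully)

After expansion: 16*g^2 + 24*g*n + 9*n^2 — a perfect-square trinomial.

(4*g + 3*n)^2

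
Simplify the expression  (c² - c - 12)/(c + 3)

c - 4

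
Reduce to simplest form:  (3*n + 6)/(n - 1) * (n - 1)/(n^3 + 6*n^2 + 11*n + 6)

3/(n^2 + 4*n + 3)

Factor: 3*n + 6 = 3*(n + 2);  n^3 + 6*n^2 + 11*n + 6 = (n + 2)*(n + 3)*(n + 1)
Cancel the common factors (n - 1), (n + 2).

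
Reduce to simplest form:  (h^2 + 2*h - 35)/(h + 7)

h - 5

Factor: h^2 + 2*h - 35 = (h + 7)*(h - 5)
Cancel the common factor (h + 7).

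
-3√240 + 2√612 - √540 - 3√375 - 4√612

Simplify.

-33*√15 - 12*√17

3√240 = 12*√15; 2√612 = 12*√17; √540 = 6*√15; 3√375 = 15*√15; 4√612 = 24*√17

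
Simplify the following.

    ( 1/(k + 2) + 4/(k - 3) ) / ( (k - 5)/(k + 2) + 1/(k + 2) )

Numerator: 1/(k + 2) + 4/(k - 3) = (5*k + 5)/(k^2 - k - 6)
Denominator: (k - 5)/(k + 2) + 1/(k + 2) = (k - 4)/(k + 2)
Divide: ((5*k + 5)/(k^2 - k - 6)) · ((k + 2)/(k - 4)) = (5*k + 5)/(k^2 - 7*k + 12)

(5*k + 5)/(k^2 - 7*k + 12)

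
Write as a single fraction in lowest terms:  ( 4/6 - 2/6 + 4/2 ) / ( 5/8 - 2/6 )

8

Numerator: 4/6 - 2/6 + 4/2 = 7/3
Denominator: 5/8 - 2/6 = 7/24
Divide: (7/3) · (24/7) = 8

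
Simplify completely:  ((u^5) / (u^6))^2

u^(-2)

Inside the bracket: (u^-1)
Raise to the power 2: (u^-2)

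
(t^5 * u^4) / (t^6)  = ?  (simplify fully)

u^4/t

Quotient: (t^-1) * u^4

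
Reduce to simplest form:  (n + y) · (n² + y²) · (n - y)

n⁴ - y⁴

Pair the conjugate factors: (n+y)(n-y) = n² - y², then repeat with the next factor.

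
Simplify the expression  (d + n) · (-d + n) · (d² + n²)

-d⁴ + n⁴

Telescope via difference of squares: (n+d)(n-d) = -d² + n², then repeat with the next factor.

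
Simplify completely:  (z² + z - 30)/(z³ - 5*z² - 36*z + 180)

1/(z - 6)

Factor: z² + z - 30 = (z + 6)·(z - 5);  z³ - 5*z² - 36*z + 180 = (z - 5)·(z + 6)·(z - 6)
Cancel the common factors (z + 6), (z - 5).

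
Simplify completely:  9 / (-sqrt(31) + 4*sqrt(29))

Multiply numerator and denominator by sqrt(31) + 4*sqrt(29).
Denominator becomes 433; numerator becomes 9*sqrt(31) + 36*sqrt(29).

(9*sqrt(31) + 36*sqrt(29))/433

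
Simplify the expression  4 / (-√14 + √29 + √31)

(-23*√14 + 6*√31 + 8*√29 + √12586)/185

Group as (√29 + √31) - √14; multiply by (√29 + √31) + √14, then rationalise the remaining surd.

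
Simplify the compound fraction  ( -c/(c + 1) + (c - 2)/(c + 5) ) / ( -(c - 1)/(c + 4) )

Numerator: -c/(c + 1) + (c - 2)/(c + 5) = (-6*c - 2)/(c**2 + 6*c + 5)
Denominator: -(c - 1)/(c + 4) = (-c + 1)/(c + 4)
Divide: ((-6*c - 2)/(c**2 + 6*c + 5)) · ((c + 4)/(-c + 1)) = (6*c**2 + 26*c + 8)/(c**3 + 5*c**2 - c - 5)

(6*c**2 + 26*c + 8)/(c**3 + 5*c**2 - c - 5)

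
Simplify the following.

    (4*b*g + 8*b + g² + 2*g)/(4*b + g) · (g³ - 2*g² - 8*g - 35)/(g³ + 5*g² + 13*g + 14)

g - 5

Factor: 4*b*g + 8*b + g² + 2*g = (g + 2)·(4*b + g);  g³ - 2*g² - 8*g - 35 = (g - 5)·(g² + 3*g + 7);  g³ + 5*g² + 13*g + 14 = (g + 2)·(g² + 3*g + 7)
Cancel the common factors (g² + 3*g + 7), (4*b + g), (g + 2).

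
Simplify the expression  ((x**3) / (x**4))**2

x**(-2)

Inside the bracket: (x**-1)
Raise to the power 2: (x**-2)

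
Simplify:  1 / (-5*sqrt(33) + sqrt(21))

(-5*sqrt(33) - sqrt(21))/804

Multiply numerator and denominator by sqrt(21) + 5*sqrt(33).
Denominator becomes -804; numerator becomes sqrt(21) + 5*sqrt(33).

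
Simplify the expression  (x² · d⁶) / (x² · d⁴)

d²

Quotient: d²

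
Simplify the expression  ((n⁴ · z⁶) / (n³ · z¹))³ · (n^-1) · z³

n²*z^18

Inside the bracket: n¹ · z⁵
Raise to the power 3: n³ · z^15
Multiply by (n^-1) · z³: add exponents.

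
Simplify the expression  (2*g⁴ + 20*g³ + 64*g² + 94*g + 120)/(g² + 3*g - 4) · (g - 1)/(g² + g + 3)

2*g + 10

Factor: 2*g⁴ + 20*g³ + 64*g² + 94*g + 120 = 2·(g + 5)·(g² + g + 3)·(g + 4);  g² + 3*g - 4 = (g + 4)·(g - 1)
Cancel the common factors (g² + g + 3), (g + 4), (g - 1).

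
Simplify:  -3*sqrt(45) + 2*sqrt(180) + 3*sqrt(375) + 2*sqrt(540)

3*sqrt(5) + 27*sqrt(15)

3*sqrt(45) = 9*sqrt(5); 2*sqrt(180) = 12*sqrt(5); 3*sqrt(375) = 15*sqrt(15); 2*sqrt(540) = 12*sqrt(15)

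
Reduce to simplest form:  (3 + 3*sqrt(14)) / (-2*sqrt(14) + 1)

Multiply numerator and denominator by 1 + 2*sqrt(14).
Denominator becomes -55; numerator becomes 9*sqrt(14) + 87.

(-87 - 9*sqrt(14))/55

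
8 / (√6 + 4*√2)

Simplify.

Multiply numerator and denominator by -4*√2 + √6.
Denominator becomes -26; numerator becomes -32*√2 + 8*√6.

(-4*√6 + 16*√2)/13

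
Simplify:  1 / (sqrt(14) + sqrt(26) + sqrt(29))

(-4*sqrt(2639) + 11*sqrt(29) + 17*sqrt(26) + 41*sqrt(14))/1335

Group as (sqrt(26) + sqrt(29)) + sqrt(14); multiply by (sqrt(26) + sqrt(29)) - sqrt(14), then rationalise the remaining surd.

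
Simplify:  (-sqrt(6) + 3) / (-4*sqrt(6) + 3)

Multiply numerator and denominator by 3 + 4*sqrt(6).
Denominator becomes -87; numerator becomes -15 + 9*sqrt(6).

(-3*sqrt(6) + 5)/29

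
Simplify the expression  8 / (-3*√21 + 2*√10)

Multiply numerator and denominator by 2*√10 + 3*√21.
Denominator becomes -149; numerator becomes 16*√10 + 24*√21.

(-24*√21 - 16*√10)/149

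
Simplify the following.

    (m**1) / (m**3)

Quotient: (m**-2)

m**(-2)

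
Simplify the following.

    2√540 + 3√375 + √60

29*√15

2√540 = 12*√15; 3√375 = 15*√15; √60 = 2*√15
Combine: (12 + 15 + 2)·√15 = 29*√15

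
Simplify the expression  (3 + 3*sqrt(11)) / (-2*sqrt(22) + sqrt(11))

(-66*sqrt(2) - 33 - 6*sqrt(22) - 3*sqrt(11))/77

Multiply numerator and denominator by sqrt(11) + 2*sqrt(22).
Denominator becomes -77; numerator becomes 3*sqrt(11) + 6*sqrt(22) + 33 + 66*sqrt(2).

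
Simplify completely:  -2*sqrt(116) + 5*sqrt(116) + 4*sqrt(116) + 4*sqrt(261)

26*sqrt(29)

2*sqrt(116) = 4*sqrt(29); 5*sqrt(116) = 10*sqrt(29); 4*sqrt(116) = 8*sqrt(29); 4*sqrt(261) = 12*sqrt(29)
Combine: (-4 + 10 + 8 + 12)·sqrt(29) = 26*sqrt(29)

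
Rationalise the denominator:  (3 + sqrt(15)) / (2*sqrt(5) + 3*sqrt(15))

Multiply numerator and denominator by -2*sqrt(5) + 3*sqrt(15).
Denominator becomes 115; numerator becomes -10*sqrt(3) - 6*sqrt(5) + 9*sqrt(15) + 45.

(-10*sqrt(3) - 6*sqrt(5) + 9*sqrt(15) + 45)/115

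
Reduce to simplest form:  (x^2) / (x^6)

Quotient: (x^-4)

x^(-4)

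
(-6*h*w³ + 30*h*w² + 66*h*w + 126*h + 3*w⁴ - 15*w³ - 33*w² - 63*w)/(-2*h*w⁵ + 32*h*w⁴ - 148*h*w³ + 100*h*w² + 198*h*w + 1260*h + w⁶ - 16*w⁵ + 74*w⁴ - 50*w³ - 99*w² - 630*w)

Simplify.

Factor: -6*h*w³ + 30*h*w² + 66*h*w + 126*h + 3*w⁴ - 15*w³ - 33*w² - 63*w = 3·(-2*h + w)·(w² + 2*w + 3)·(w - 7);  -2*h*w⁵ + 32*h*w⁴ - 148*h*w³ + 100*h*w² + 198*h*w + 1260*h + w⁶ - 16*w⁵ + 74*w⁴ - 50*w³ - 99*w² - 630*w = (w² + 2*w + 3)·(w - 5)·(w - 6)·(-2*h + w)·(w - 7)
Cancel the common factors (w² + 2*w + 3), (-2*h + w), (w - 7).

3/(w² - 11*w + 30)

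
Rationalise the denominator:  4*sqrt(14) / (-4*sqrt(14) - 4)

(-14 + sqrt(14))/13

Multiply numerator and denominator by -4 + 4*sqrt(14).
Denominator becomes -208; numerator becomes -16*sqrt(14) + 224.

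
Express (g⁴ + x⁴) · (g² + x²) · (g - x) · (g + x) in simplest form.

Telescope via difference of squares: (g+x)(g-x) = g² - x², then repeat with the next factor.

g⁸ - x⁸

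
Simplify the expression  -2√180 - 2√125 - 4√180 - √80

2√180 = 12*√5; 2√125 = 10*√5; 4√180 = 24*√5; √80 = 4*√5
Combine: (-12 - 10 - 24 - 4)·√5 = -50*√5

-50*√5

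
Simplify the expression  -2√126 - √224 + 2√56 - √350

2√126 = 6*√14; √224 = 4*√14; 2√56 = 4*√14; √350 = 5*√14
Combine: (-6 - 4 + 4 - 5)·√14 = -11*√14

-11*√14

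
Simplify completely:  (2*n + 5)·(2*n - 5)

4*n² - 25

Difference of squares with P = 2*n, Q = 5.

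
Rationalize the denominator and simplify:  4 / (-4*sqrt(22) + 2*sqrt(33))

Multiply numerator and denominator by 2*sqrt(33) + 4*sqrt(22).
Denominator becomes -220; numerator becomes 8*sqrt(33) + 16*sqrt(22).

(-4*sqrt(22) - 2*sqrt(33))/55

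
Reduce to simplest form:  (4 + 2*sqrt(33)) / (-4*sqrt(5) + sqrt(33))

Multiply numerator and denominator by sqrt(33) + 4*sqrt(5).
Denominator becomes -47; numerator becomes 4*sqrt(33) + 16*sqrt(5) + 66 + 8*sqrt(165).

(-8*sqrt(165) - 66 - 16*sqrt(5) - 4*sqrt(33))/47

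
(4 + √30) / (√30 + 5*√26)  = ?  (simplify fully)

(-15 - 2*√30 + 10*√26 + 5*√195)/310

Multiply numerator and denominator by -5*√26 + √30.
Denominator becomes -620; numerator becomes -10*√195 - 20*√26 + 4*√30 + 30.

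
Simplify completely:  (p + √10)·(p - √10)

Difference of squares with P = p, Q = √10.

p² - 10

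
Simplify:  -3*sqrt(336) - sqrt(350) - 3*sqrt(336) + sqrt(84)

-22*sqrt(21) - 5*sqrt(14)

3*sqrt(336) = 12*sqrt(21); sqrt(350) = 5*sqrt(14); 3*sqrt(336) = 12*sqrt(21); sqrt(84) = 2*sqrt(21)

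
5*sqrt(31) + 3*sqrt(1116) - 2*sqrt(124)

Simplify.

19*sqrt(31)

5*sqrt(31) = 5*sqrt(31); 3*sqrt(1116) = 18*sqrt(31); 2*sqrt(124) = 4*sqrt(31)
Combine: (5 + 18 - 4)·sqrt(31) = 19*sqrt(31)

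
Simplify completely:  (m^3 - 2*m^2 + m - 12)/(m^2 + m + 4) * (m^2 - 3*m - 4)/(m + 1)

m^2 - 7*m + 12

Factor: m^3 - 2*m^2 + m - 12 = (m^2 + m + 4)*(m - 3);  m^2 - 3*m - 4 = (m + 1)*(m - 4)
Cancel the common factors (m^2 + m + 4), (m + 1).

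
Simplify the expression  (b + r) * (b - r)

b^2 - r^2

(b+r)(b-r) = b^2 - r^2.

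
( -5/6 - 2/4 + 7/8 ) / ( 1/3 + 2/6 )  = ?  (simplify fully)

-11/16

Numerator: -5/6 - 2/4 + 7/8 = -11/24
Denominator: 1/3 + 2/6 = 2/3
Divide: (-11/24) · (3/2) = -11/16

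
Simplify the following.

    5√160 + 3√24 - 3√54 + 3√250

5√160 = 20*√10; 3√24 = 6*√6; 3√54 = 9*√6; 3√250 = 15*√10

-3*√6 + 35*√10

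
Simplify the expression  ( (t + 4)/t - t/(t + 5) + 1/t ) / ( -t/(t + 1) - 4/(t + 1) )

(-10*t^2 - 35*t - 25)/(t^3 + 9*t^2 + 20*t)

Numerator: (t + 4)/t - t/(t + 5) + 1/t = (10*t + 25)/(t^2 + 5*t)
Denominator: -t/(t + 1) - 4/(t + 1) = (-t - 4)/(t + 1)
Divide: ((10*t + 25)/(t^2 + 5*t)) · ((t + 1)/(-t - 4)) = (-10*t^2 - 35*t - 25)/(t^3 + 9*t^2 + 20*t)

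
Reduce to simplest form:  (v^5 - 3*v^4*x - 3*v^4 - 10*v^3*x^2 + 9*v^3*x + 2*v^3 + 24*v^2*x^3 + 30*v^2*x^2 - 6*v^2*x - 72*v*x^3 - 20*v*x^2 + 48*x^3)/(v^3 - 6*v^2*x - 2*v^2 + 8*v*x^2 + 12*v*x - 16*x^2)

Factor: v^5 - 3*v^4*x - 3*v^4 - 10*v^3*x^2 + 9*v^3*x + 2*v^3 + 24*v^2*x^3 + 30*v^2*x^2 - 6*v^2*x - 72*v*x^3 - 20*v*x^2 + 48*x^3 = (v - 1)*(v - 2*x)*(v - 2)*(v - 4*x)*(v + 3*x);  v^3 - 6*v^2*x - 2*v^2 + 8*v*x^2 + 12*v*x - 16*x^2 = (v - 4*x)*(v - 2*x)*(v - 2)
Cancel the common factors (v - 2), (v - 2*x), (v - 4*x).

v^2 + 3*v*x - v - 3*x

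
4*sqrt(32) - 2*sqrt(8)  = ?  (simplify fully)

12*sqrt(2)

4*sqrt(32) = 16*sqrt(2); 2*sqrt(8) = 4*sqrt(2)
Combine: (16 - 4)·sqrt(2) = 12*sqrt(2)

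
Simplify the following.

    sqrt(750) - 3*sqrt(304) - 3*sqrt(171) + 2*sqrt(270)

sqrt(750) = 5*sqrt(30); 3*sqrt(304) = 12*sqrt(19); 3*sqrt(171) = 9*sqrt(19); 2*sqrt(270) = 6*sqrt(30)

-21*sqrt(19) + 11*sqrt(30)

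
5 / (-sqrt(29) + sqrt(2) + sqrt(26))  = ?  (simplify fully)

Group as (sqrt(2) + sqrt(26)) - sqrt(29); multiply by (sqrt(2) + sqrt(26)) + sqrt(29), then rationalise the remaining surd.

(5*sqrt(29) + 25*sqrt(26) + 265*sqrt(2) + 20*sqrt(377))/207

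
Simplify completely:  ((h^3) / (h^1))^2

Inside the bracket: h^2
Raise to the power 2: h^4

h^4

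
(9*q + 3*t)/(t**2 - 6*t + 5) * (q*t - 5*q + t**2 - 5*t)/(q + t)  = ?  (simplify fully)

(9*q + 3*t)/(t - 1)

Factor: 9*q + 3*t = 3*(3*q + t);  t**2 - 6*t + 5 = (t - 1)*(t - 5);  q*t - 5*q + t**2 - 5*t = (q + t)*(t - 5)
Cancel the common factors (q + t), (t - 5).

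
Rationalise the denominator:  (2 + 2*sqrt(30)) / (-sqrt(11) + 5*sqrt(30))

(2*sqrt(11) + 2*sqrt(330) + 10*sqrt(30) + 300)/739

Multiply numerator and denominator by sqrt(11) + 5*sqrt(30).
Denominator becomes 739; numerator becomes 2*sqrt(11) + 2*sqrt(330) + 10*sqrt(30) + 300.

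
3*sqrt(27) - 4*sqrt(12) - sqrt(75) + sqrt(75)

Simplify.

sqrt(3)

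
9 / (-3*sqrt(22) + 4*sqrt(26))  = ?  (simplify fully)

Multiply numerator and denominator by 3*sqrt(22) + 4*sqrt(26).
Denominator becomes 218; numerator becomes 27*sqrt(22) + 36*sqrt(26).

(27*sqrt(22) + 36*sqrt(26))/218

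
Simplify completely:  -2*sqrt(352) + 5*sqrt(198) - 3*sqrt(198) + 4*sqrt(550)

2*sqrt(352) = 8*sqrt(22); 5*sqrt(198) = 15*sqrt(22); 3*sqrt(198) = 9*sqrt(22); 4*sqrt(550) = 20*sqrt(22)
Combine: (-8 + 15 - 9 + 20)·sqrt(22) = 18*sqrt(22)

18*sqrt(22)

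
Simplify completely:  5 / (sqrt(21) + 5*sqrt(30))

(-5*sqrt(21) + 25*sqrt(30))/729

Multiply numerator and denominator by -sqrt(21) + 5*sqrt(30).
Denominator becomes 729; numerator becomes -5*sqrt(21) + 25*sqrt(30).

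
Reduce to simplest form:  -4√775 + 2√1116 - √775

-13*√31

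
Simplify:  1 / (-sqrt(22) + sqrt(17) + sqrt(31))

Group as (sqrt(17) + sqrt(31)) - sqrt(22); multiply by (sqrt(17) + sqrt(31)) + sqrt(22), then rationalise the remaining surd.

(-13*sqrt(22) + 4*sqrt(31) + 18*sqrt(17) + sqrt(11594))/716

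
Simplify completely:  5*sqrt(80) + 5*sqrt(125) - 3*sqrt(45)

5*sqrt(80) = 20*sqrt(5); 5*sqrt(125) = 25*sqrt(5); 3*sqrt(45) = 9*sqrt(5)
Combine: (20 + 25 - 9)·sqrt(5) = 36*sqrt(5)

36*sqrt(5)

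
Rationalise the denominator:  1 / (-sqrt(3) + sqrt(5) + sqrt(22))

Group as (sqrt(5) + sqrt(22)) - sqrt(3); multiply by (sqrt(5) + sqrt(22)) + sqrt(3), then rationalise the remaining surd.

(-10*sqrt(5) - sqrt(330) + 12*sqrt(3) + 7*sqrt(22))/68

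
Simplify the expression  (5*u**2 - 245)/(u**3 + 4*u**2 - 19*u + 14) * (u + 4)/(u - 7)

(5*u + 20)/(u**2 - 3*u + 2)

Factor: 5*u**2 - 245 = 5*(u - 7)*(u + 7);  u**3 + 4*u**2 - 19*u + 14 = (u + 7)*(u - 1)*(u - 2)
Cancel the common factors (u + 7), (u - 7).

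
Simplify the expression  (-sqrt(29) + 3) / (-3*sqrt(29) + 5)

(-sqrt(29) + 18)/59

Multiply numerator and denominator by 5 + 3*sqrt(29).
Denominator becomes -236; numerator becomes -72 + 4*sqrt(29).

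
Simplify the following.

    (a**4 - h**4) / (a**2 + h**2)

a**2 - h**2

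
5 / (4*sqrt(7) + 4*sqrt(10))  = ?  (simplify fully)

(-5*sqrt(7) + 5*sqrt(10))/12

Multiply numerator and denominator by -4*sqrt(10) + 4*sqrt(7).
Denominator becomes -48; numerator becomes -20*sqrt(10) + 20*sqrt(7).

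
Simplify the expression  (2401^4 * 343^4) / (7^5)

7^23

2401^4 = 7^16; 343^4 = 7^12; 7^5 = 7^5
Combine exponents: 7^23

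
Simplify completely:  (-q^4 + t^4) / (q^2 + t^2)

-q^2 + t^2

Factor t^4 - q^4 and cancel (q^2 + t^2).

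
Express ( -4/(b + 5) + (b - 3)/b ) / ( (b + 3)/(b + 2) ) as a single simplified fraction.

(b² - 3*b - 10)/(b² + 5*b)

Numerator: -4/(b + 5) + (b - 3)/b = (b² - 2*b - 15)/(b² + 5*b)
Denominator: (b + 3)/(b + 2) = (b + 3)/(b + 2)
Divide: ((b² - 2*b - 15)/(b² + 5*b)) · ((b + 2)/(b + 3)) = (b² - 3*b - 10)/(b² + 5*b)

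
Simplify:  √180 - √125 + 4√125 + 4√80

37*√5

√180 = 6*√5; √125 = 5*√5; 4√125 = 20*√5; 4√80 = 16*√5
Combine: (6 - 5 + 20 + 16)·√5 = 37*√5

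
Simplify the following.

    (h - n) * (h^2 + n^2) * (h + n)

(h+n)(h-n) = h^2 - n^2; continue pairing.

h^4 - n^4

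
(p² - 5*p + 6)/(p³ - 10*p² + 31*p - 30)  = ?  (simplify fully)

Factor: p² - 5*p + 6 = (p - 2)·(p - 3);  p³ - 10*p² + 31*p - 30 = (p - 5)·(p - 3)·(p - 2)
Cancel the common factors (p - 3), (p - 2).

1/(p - 5)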